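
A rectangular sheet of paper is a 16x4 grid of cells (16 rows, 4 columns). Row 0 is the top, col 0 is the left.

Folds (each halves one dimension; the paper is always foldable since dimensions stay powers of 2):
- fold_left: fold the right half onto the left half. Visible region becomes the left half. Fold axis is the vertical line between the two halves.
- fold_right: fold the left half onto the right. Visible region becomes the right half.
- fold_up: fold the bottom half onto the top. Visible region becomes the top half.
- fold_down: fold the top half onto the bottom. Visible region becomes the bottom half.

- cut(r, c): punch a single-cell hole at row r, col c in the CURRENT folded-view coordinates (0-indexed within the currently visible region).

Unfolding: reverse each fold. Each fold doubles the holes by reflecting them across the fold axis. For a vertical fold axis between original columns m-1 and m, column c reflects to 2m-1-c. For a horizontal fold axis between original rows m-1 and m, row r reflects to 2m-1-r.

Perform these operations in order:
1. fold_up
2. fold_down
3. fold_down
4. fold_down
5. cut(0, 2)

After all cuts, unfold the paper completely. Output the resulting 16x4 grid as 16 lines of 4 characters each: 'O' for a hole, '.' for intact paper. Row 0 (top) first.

Op 1 fold_up: fold axis h@8; visible region now rows[0,8) x cols[0,4) = 8x4
Op 2 fold_down: fold axis h@4; visible region now rows[4,8) x cols[0,4) = 4x4
Op 3 fold_down: fold axis h@6; visible region now rows[6,8) x cols[0,4) = 2x4
Op 4 fold_down: fold axis h@7; visible region now rows[7,8) x cols[0,4) = 1x4
Op 5 cut(0, 2): punch at orig (7,2); cuts so far [(7, 2)]; region rows[7,8) x cols[0,4) = 1x4
Unfold 1 (reflect across h@7): 2 holes -> [(6, 2), (7, 2)]
Unfold 2 (reflect across h@6): 4 holes -> [(4, 2), (5, 2), (6, 2), (7, 2)]
Unfold 3 (reflect across h@4): 8 holes -> [(0, 2), (1, 2), (2, 2), (3, 2), (4, 2), (5, 2), (6, 2), (7, 2)]
Unfold 4 (reflect across h@8): 16 holes -> [(0, 2), (1, 2), (2, 2), (3, 2), (4, 2), (5, 2), (6, 2), (7, 2), (8, 2), (9, 2), (10, 2), (11, 2), (12, 2), (13, 2), (14, 2), (15, 2)]

Answer: ..O.
..O.
..O.
..O.
..O.
..O.
..O.
..O.
..O.
..O.
..O.
..O.
..O.
..O.
..O.
..O.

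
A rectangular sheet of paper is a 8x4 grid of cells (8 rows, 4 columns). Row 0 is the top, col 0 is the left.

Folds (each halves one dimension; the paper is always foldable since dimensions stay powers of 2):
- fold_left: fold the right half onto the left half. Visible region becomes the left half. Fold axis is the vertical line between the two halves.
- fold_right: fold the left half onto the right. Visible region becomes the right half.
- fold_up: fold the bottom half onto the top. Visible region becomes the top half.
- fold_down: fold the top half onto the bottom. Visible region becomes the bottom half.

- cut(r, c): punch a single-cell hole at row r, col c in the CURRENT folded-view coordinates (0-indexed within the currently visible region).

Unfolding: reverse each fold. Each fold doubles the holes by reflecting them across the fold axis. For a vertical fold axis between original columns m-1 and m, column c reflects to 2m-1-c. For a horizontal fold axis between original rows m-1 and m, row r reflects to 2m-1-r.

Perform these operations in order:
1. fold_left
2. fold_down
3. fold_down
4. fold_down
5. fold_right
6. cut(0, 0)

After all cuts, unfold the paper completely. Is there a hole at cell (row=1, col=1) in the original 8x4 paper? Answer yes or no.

Op 1 fold_left: fold axis v@2; visible region now rows[0,8) x cols[0,2) = 8x2
Op 2 fold_down: fold axis h@4; visible region now rows[4,8) x cols[0,2) = 4x2
Op 3 fold_down: fold axis h@6; visible region now rows[6,8) x cols[0,2) = 2x2
Op 4 fold_down: fold axis h@7; visible region now rows[7,8) x cols[0,2) = 1x2
Op 5 fold_right: fold axis v@1; visible region now rows[7,8) x cols[1,2) = 1x1
Op 6 cut(0, 0): punch at orig (7,1); cuts so far [(7, 1)]; region rows[7,8) x cols[1,2) = 1x1
Unfold 1 (reflect across v@1): 2 holes -> [(7, 0), (7, 1)]
Unfold 2 (reflect across h@7): 4 holes -> [(6, 0), (6, 1), (7, 0), (7, 1)]
Unfold 3 (reflect across h@6): 8 holes -> [(4, 0), (4, 1), (5, 0), (5, 1), (6, 0), (6, 1), (7, 0), (7, 1)]
Unfold 4 (reflect across h@4): 16 holes -> [(0, 0), (0, 1), (1, 0), (1, 1), (2, 0), (2, 1), (3, 0), (3, 1), (4, 0), (4, 1), (5, 0), (5, 1), (6, 0), (6, 1), (7, 0), (7, 1)]
Unfold 5 (reflect across v@2): 32 holes -> [(0, 0), (0, 1), (0, 2), (0, 3), (1, 0), (1, 1), (1, 2), (1, 3), (2, 0), (2, 1), (2, 2), (2, 3), (3, 0), (3, 1), (3, 2), (3, 3), (4, 0), (4, 1), (4, 2), (4, 3), (5, 0), (5, 1), (5, 2), (5, 3), (6, 0), (6, 1), (6, 2), (6, 3), (7, 0), (7, 1), (7, 2), (7, 3)]
Holes: [(0, 0), (0, 1), (0, 2), (0, 3), (1, 0), (1, 1), (1, 2), (1, 3), (2, 0), (2, 1), (2, 2), (2, 3), (3, 0), (3, 1), (3, 2), (3, 3), (4, 0), (4, 1), (4, 2), (4, 3), (5, 0), (5, 1), (5, 2), (5, 3), (6, 0), (6, 1), (6, 2), (6, 3), (7, 0), (7, 1), (7, 2), (7, 3)]

Answer: yes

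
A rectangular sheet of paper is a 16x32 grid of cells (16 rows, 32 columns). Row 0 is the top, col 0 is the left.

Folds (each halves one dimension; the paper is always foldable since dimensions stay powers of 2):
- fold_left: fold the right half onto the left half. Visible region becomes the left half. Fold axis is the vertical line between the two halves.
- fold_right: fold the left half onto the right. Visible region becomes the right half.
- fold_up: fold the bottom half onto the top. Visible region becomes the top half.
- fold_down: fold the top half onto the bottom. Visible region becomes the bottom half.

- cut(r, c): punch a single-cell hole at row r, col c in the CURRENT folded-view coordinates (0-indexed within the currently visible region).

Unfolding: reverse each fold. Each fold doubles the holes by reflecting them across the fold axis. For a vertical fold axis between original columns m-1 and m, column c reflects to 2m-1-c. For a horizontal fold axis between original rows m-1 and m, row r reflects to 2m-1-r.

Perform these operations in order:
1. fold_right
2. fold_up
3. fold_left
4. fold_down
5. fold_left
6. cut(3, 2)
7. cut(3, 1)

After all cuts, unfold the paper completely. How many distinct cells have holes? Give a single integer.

Op 1 fold_right: fold axis v@16; visible region now rows[0,16) x cols[16,32) = 16x16
Op 2 fold_up: fold axis h@8; visible region now rows[0,8) x cols[16,32) = 8x16
Op 3 fold_left: fold axis v@24; visible region now rows[0,8) x cols[16,24) = 8x8
Op 4 fold_down: fold axis h@4; visible region now rows[4,8) x cols[16,24) = 4x8
Op 5 fold_left: fold axis v@20; visible region now rows[4,8) x cols[16,20) = 4x4
Op 6 cut(3, 2): punch at orig (7,18); cuts so far [(7, 18)]; region rows[4,8) x cols[16,20) = 4x4
Op 7 cut(3, 1): punch at orig (7,17); cuts so far [(7, 17), (7, 18)]; region rows[4,8) x cols[16,20) = 4x4
Unfold 1 (reflect across v@20): 4 holes -> [(7, 17), (7, 18), (7, 21), (7, 22)]
Unfold 2 (reflect across h@4): 8 holes -> [(0, 17), (0, 18), (0, 21), (0, 22), (7, 17), (7, 18), (7, 21), (7, 22)]
Unfold 3 (reflect across v@24): 16 holes -> [(0, 17), (0, 18), (0, 21), (0, 22), (0, 25), (0, 26), (0, 29), (0, 30), (7, 17), (7, 18), (7, 21), (7, 22), (7, 25), (7, 26), (7, 29), (7, 30)]
Unfold 4 (reflect across h@8): 32 holes -> [(0, 17), (0, 18), (0, 21), (0, 22), (0, 25), (0, 26), (0, 29), (0, 30), (7, 17), (7, 18), (7, 21), (7, 22), (7, 25), (7, 26), (7, 29), (7, 30), (8, 17), (8, 18), (8, 21), (8, 22), (8, 25), (8, 26), (8, 29), (8, 30), (15, 17), (15, 18), (15, 21), (15, 22), (15, 25), (15, 26), (15, 29), (15, 30)]
Unfold 5 (reflect across v@16): 64 holes -> [(0, 1), (0, 2), (0, 5), (0, 6), (0, 9), (0, 10), (0, 13), (0, 14), (0, 17), (0, 18), (0, 21), (0, 22), (0, 25), (0, 26), (0, 29), (0, 30), (7, 1), (7, 2), (7, 5), (7, 6), (7, 9), (7, 10), (7, 13), (7, 14), (7, 17), (7, 18), (7, 21), (7, 22), (7, 25), (7, 26), (7, 29), (7, 30), (8, 1), (8, 2), (8, 5), (8, 6), (8, 9), (8, 10), (8, 13), (8, 14), (8, 17), (8, 18), (8, 21), (8, 22), (8, 25), (8, 26), (8, 29), (8, 30), (15, 1), (15, 2), (15, 5), (15, 6), (15, 9), (15, 10), (15, 13), (15, 14), (15, 17), (15, 18), (15, 21), (15, 22), (15, 25), (15, 26), (15, 29), (15, 30)]

Answer: 64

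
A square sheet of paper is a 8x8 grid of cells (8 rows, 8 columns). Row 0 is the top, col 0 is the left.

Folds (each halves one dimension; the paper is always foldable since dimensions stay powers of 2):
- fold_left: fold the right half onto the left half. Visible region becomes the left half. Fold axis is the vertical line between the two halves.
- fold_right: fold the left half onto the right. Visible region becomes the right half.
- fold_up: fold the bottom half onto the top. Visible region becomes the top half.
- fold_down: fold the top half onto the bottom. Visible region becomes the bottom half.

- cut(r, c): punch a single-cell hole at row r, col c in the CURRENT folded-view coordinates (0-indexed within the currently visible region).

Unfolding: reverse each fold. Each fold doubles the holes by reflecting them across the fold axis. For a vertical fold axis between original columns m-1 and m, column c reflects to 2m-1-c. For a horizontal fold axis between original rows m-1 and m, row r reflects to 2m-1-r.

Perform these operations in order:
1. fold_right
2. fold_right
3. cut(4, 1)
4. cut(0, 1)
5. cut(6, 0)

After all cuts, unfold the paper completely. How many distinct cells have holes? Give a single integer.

Op 1 fold_right: fold axis v@4; visible region now rows[0,8) x cols[4,8) = 8x4
Op 2 fold_right: fold axis v@6; visible region now rows[0,8) x cols[6,8) = 8x2
Op 3 cut(4, 1): punch at orig (4,7); cuts so far [(4, 7)]; region rows[0,8) x cols[6,8) = 8x2
Op 4 cut(0, 1): punch at orig (0,7); cuts so far [(0, 7), (4, 7)]; region rows[0,8) x cols[6,8) = 8x2
Op 5 cut(6, 0): punch at orig (6,6); cuts so far [(0, 7), (4, 7), (6, 6)]; region rows[0,8) x cols[6,8) = 8x2
Unfold 1 (reflect across v@6): 6 holes -> [(0, 4), (0, 7), (4, 4), (4, 7), (6, 5), (6, 6)]
Unfold 2 (reflect across v@4): 12 holes -> [(0, 0), (0, 3), (0, 4), (0, 7), (4, 0), (4, 3), (4, 4), (4, 7), (6, 1), (6, 2), (6, 5), (6, 6)]

Answer: 12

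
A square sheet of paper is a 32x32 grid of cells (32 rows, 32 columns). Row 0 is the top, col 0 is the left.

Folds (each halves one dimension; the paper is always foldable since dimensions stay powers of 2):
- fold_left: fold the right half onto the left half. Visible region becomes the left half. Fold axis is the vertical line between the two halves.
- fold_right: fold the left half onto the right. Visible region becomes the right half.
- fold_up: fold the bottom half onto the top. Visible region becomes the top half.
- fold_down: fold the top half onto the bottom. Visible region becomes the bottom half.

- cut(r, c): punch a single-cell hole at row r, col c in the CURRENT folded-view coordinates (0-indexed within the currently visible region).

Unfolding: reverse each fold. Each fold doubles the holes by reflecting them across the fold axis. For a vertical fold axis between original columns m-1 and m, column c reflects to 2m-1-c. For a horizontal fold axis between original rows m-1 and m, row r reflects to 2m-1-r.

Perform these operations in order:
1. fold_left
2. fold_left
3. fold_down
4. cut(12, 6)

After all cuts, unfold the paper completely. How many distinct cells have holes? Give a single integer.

Answer: 8

Derivation:
Op 1 fold_left: fold axis v@16; visible region now rows[0,32) x cols[0,16) = 32x16
Op 2 fold_left: fold axis v@8; visible region now rows[0,32) x cols[0,8) = 32x8
Op 3 fold_down: fold axis h@16; visible region now rows[16,32) x cols[0,8) = 16x8
Op 4 cut(12, 6): punch at orig (28,6); cuts so far [(28, 6)]; region rows[16,32) x cols[0,8) = 16x8
Unfold 1 (reflect across h@16): 2 holes -> [(3, 6), (28, 6)]
Unfold 2 (reflect across v@8): 4 holes -> [(3, 6), (3, 9), (28, 6), (28, 9)]
Unfold 3 (reflect across v@16): 8 holes -> [(3, 6), (3, 9), (3, 22), (3, 25), (28, 6), (28, 9), (28, 22), (28, 25)]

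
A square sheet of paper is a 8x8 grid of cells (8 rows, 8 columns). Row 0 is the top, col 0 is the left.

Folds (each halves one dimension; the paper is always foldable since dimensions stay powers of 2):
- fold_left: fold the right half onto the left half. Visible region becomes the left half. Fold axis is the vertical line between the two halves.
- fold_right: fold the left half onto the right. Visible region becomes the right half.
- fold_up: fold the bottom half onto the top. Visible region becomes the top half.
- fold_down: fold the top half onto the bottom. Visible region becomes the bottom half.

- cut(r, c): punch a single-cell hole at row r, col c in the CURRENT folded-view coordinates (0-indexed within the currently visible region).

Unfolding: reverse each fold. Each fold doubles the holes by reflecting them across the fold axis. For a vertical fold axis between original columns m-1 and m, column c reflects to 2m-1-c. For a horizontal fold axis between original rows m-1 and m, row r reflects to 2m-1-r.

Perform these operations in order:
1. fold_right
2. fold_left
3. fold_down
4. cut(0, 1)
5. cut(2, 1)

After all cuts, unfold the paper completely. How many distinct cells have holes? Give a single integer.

Op 1 fold_right: fold axis v@4; visible region now rows[0,8) x cols[4,8) = 8x4
Op 2 fold_left: fold axis v@6; visible region now rows[0,8) x cols[4,6) = 8x2
Op 3 fold_down: fold axis h@4; visible region now rows[4,8) x cols[4,6) = 4x2
Op 4 cut(0, 1): punch at orig (4,5); cuts so far [(4, 5)]; region rows[4,8) x cols[4,6) = 4x2
Op 5 cut(2, 1): punch at orig (6,5); cuts so far [(4, 5), (6, 5)]; region rows[4,8) x cols[4,6) = 4x2
Unfold 1 (reflect across h@4): 4 holes -> [(1, 5), (3, 5), (4, 5), (6, 5)]
Unfold 2 (reflect across v@6): 8 holes -> [(1, 5), (1, 6), (3, 5), (3, 6), (4, 5), (4, 6), (6, 5), (6, 6)]
Unfold 3 (reflect across v@4): 16 holes -> [(1, 1), (1, 2), (1, 5), (1, 6), (3, 1), (3, 2), (3, 5), (3, 6), (4, 1), (4, 2), (4, 5), (4, 6), (6, 1), (6, 2), (6, 5), (6, 6)]

Answer: 16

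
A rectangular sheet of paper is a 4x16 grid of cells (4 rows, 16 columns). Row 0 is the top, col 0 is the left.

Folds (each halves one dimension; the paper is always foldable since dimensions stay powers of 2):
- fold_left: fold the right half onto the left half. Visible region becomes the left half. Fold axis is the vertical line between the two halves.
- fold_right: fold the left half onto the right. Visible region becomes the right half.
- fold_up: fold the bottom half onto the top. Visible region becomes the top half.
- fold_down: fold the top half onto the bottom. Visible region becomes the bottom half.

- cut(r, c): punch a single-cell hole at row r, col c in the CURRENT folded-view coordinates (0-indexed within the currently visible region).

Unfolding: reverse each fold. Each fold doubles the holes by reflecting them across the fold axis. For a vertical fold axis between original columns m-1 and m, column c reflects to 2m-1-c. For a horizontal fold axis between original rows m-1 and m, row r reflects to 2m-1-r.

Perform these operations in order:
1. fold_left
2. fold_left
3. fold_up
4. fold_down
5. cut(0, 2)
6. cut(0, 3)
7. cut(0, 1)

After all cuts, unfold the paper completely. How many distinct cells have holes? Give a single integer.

Op 1 fold_left: fold axis v@8; visible region now rows[0,4) x cols[0,8) = 4x8
Op 2 fold_left: fold axis v@4; visible region now rows[0,4) x cols[0,4) = 4x4
Op 3 fold_up: fold axis h@2; visible region now rows[0,2) x cols[0,4) = 2x4
Op 4 fold_down: fold axis h@1; visible region now rows[1,2) x cols[0,4) = 1x4
Op 5 cut(0, 2): punch at orig (1,2); cuts so far [(1, 2)]; region rows[1,2) x cols[0,4) = 1x4
Op 6 cut(0, 3): punch at orig (1,3); cuts so far [(1, 2), (1, 3)]; region rows[1,2) x cols[0,4) = 1x4
Op 7 cut(0, 1): punch at orig (1,1); cuts so far [(1, 1), (1, 2), (1, 3)]; region rows[1,2) x cols[0,4) = 1x4
Unfold 1 (reflect across h@1): 6 holes -> [(0, 1), (0, 2), (0, 3), (1, 1), (1, 2), (1, 3)]
Unfold 2 (reflect across h@2): 12 holes -> [(0, 1), (0, 2), (0, 3), (1, 1), (1, 2), (1, 3), (2, 1), (2, 2), (2, 3), (3, 1), (3, 2), (3, 3)]
Unfold 3 (reflect across v@4): 24 holes -> [(0, 1), (0, 2), (0, 3), (0, 4), (0, 5), (0, 6), (1, 1), (1, 2), (1, 3), (1, 4), (1, 5), (1, 6), (2, 1), (2, 2), (2, 3), (2, 4), (2, 5), (2, 6), (3, 1), (3, 2), (3, 3), (3, 4), (3, 5), (3, 6)]
Unfold 4 (reflect across v@8): 48 holes -> [(0, 1), (0, 2), (0, 3), (0, 4), (0, 5), (0, 6), (0, 9), (0, 10), (0, 11), (0, 12), (0, 13), (0, 14), (1, 1), (1, 2), (1, 3), (1, 4), (1, 5), (1, 6), (1, 9), (1, 10), (1, 11), (1, 12), (1, 13), (1, 14), (2, 1), (2, 2), (2, 3), (2, 4), (2, 5), (2, 6), (2, 9), (2, 10), (2, 11), (2, 12), (2, 13), (2, 14), (3, 1), (3, 2), (3, 3), (3, 4), (3, 5), (3, 6), (3, 9), (3, 10), (3, 11), (3, 12), (3, 13), (3, 14)]

Answer: 48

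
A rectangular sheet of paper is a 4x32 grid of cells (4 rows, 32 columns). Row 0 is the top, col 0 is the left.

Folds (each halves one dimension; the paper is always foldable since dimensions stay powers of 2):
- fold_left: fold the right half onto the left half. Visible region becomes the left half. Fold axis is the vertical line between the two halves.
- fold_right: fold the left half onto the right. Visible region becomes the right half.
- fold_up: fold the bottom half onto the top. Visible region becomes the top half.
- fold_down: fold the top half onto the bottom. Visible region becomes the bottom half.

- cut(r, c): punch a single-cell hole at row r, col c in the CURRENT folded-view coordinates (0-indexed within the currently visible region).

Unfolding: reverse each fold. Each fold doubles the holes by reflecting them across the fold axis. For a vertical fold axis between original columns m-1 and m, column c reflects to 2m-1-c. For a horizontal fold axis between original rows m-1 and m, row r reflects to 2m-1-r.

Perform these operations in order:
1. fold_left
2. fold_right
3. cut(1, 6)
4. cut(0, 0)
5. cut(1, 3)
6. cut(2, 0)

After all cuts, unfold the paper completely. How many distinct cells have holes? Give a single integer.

Op 1 fold_left: fold axis v@16; visible region now rows[0,4) x cols[0,16) = 4x16
Op 2 fold_right: fold axis v@8; visible region now rows[0,4) x cols[8,16) = 4x8
Op 3 cut(1, 6): punch at orig (1,14); cuts so far [(1, 14)]; region rows[0,4) x cols[8,16) = 4x8
Op 4 cut(0, 0): punch at orig (0,8); cuts so far [(0, 8), (1, 14)]; region rows[0,4) x cols[8,16) = 4x8
Op 5 cut(1, 3): punch at orig (1,11); cuts so far [(0, 8), (1, 11), (1, 14)]; region rows[0,4) x cols[8,16) = 4x8
Op 6 cut(2, 0): punch at orig (2,8); cuts so far [(0, 8), (1, 11), (1, 14), (2, 8)]; region rows[0,4) x cols[8,16) = 4x8
Unfold 1 (reflect across v@8): 8 holes -> [(0, 7), (0, 8), (1, 1), (1, 4), (1, 11), (1, 14), (2, 7), (2, 8)]
Unfold 2 (reflect across v@16): 16 holes -> [(0, 7), (0, 8), (0, 23), (0, 24), (1, 1), (1, 4), (1, 11), (1, 14), (1, 17), (1, 20), (1, 27), (1, 30), (2, 7), (2, 8), (2, 23), (2, 24)]

Answer: 16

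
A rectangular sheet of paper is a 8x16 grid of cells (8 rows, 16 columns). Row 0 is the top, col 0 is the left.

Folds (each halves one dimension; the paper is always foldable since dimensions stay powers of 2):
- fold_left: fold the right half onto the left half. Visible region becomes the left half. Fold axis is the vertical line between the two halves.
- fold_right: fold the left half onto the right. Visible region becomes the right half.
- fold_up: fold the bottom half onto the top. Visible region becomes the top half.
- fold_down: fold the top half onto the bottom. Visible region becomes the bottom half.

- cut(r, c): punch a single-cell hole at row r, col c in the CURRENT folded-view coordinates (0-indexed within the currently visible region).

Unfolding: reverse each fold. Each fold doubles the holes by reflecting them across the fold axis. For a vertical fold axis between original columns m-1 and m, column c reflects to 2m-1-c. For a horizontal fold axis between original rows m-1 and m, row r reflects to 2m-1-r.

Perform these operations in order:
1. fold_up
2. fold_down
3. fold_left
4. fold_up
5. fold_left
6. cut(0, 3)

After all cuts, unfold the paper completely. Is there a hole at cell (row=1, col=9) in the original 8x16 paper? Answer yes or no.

Op 1 fold_up: fold axis h@4; visible region now rows[0,4) x cols[0,16) = 4x16
Op 2 fold_down: fold axis h@2; visible region now rows[2,4) x cols[0,16) = 2x16
Op 3 fold_left: fold axis v@8; visible region now rows[2,4) x cols[0,8) = 2x8
Op 4 fold_up: fold axis h@3; visible region now rows[2,3) x cols[0,8) = 1x8
Op 5 fold_left: fold axis v@4; visible region now rows[2,3) x cols[0,4) = 1x4
Op 6 cut(0, 3): punch at orig (2,3); cuts so far [(2, 3)]; region rows[2,3) x cols[0,4) = 1x4
Unfold 1 (reflect across v@4): 2 holes -> [(2, 3), (2, 4)]
Unfold 2 (reflect across h@3): 4 holes -> [(2, 3), (2, 4), (3, 3), (3, 4)]
Unfold 3 (reflect across v@8): 8 holes -> [(2, 3), (2, 4), (2, 11), (2, 12), (3, 3), (3, 4), (3, 11), (3, 12)]
Unfold 4 (reflect across h@2): 16 holes -> [(0, 3), (0, 4), (0, 11), (0, 12), (1, 3), (1, 4), (1, 11), (1, 12), (2, 3), (2, 4), (2, 11), (2, 12), (3, 3), (3, 4), (3, 11), (3, 12)]
Unfold 5 (reflect across h@4): 32 holes -> [(0, 3), (0, 4), (0, 11), (0, 12), (1, 3), (1, 4), (1, 11), (1, 12), (2, 3), (2, 4), (2, 11), (2, 12), (3, 3), (3, 4), (3, 11), (3, 12), (4, 3), (4, 4), (4, 11), (4, 12), (5, 3), (5, 4), (5, 11), (5, 12), (6, 3), (6, 4), (6, 11), (6, 12), (7, 3), (7, 4), (7, 11), (7, 12)]
Holes: [(0, 3), (0, 4), (0, 11), (0, 12), (1, 3), (1, 4), (1, 11), (1, 12), (2, 3), (2, 4), (2, 11), (2, 12), (3, 3), (3, 4), (3, 11), (3, 12), (4, 3), (4, 4), (4, 11), (4, 12), (5, 3), (5, 4), (5, 11), (5, 12), (6, 3), (6, 4), (6, 11), (6, 12), (7, 3), (7, 4), (7, 11), (7, 12)]

Answer: no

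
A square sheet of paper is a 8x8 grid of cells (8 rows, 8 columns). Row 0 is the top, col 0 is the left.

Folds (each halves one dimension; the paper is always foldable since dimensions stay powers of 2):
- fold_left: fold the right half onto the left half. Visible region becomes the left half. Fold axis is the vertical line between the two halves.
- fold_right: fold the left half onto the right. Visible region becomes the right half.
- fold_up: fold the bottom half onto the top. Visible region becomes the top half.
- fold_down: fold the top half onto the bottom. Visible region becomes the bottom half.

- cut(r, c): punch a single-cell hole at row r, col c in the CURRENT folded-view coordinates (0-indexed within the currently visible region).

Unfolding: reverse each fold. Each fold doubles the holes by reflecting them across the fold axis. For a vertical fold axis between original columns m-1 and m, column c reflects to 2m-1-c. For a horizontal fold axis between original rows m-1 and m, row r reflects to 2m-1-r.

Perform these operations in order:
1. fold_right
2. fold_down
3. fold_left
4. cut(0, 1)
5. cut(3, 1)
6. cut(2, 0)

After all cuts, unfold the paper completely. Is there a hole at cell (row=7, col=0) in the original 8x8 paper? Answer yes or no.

Op 1 fold_right: fold axis v@4; visible region now rows[0,8) x cols[4,8) = 8x4
Op 2 fold_down: fold axis h@4; visible region now rows[4,8) x cols[4,8) = 4x4
Op 3 fold_left: fold axis v@6; visible region now rows[4,8) x cols[4,6) = 4x2
Op 4 cut(0, 1): punch at orig (4,5); cuts so far [(4, 5)]; region rows[4,8) x cols[4,6) = 4x2
Op 5 cut(3, 1): punch at orig (7,5); cuts so far [(4, 5), (7, 5)]; region rows[4,8) x cols[4,6) = 4x2
Op 6 cut(2, 0): punch at orig (6,4); cuts so far [(4, 5), (6, 4), (7, 5)]; region rows[4,8) x cols[4,6) = 4x2
Unfold 1 (reflect across v@6): 6 holes -> [(4, 5), (4, 6), (6, 4), (6, 7), (7, 5), (7, 6)]
Unfold 2 (reflect across h@4): 12 holes -> [(0, 5), (0, 6), (1, 4), (1, 7), (3, 5), (3, 6), (4, 5), (4, 6), (6, 4), (6, 7), (7, 5), (7, 6)]
Unfold 3 (reflect across v@4): 24 holes -> [(0, 1), (0, 2), (0, 5), (0, 6), (1, 0), (1, 3), (1, 4), (1, 7), (3, 1), (3, 2), (3, 5), (3, 6), (4, 1), (4, 2), (4, 5), (4, 6), (6, 0), (6, 3), (6, 4), (6, 7), (7, 1), (7, 2), (7, 5), (7, 6)]
Holes: [(0, 1), (0, 2), (0, 5), (0, 6), (1, 0), (1, 3), (1, 4), (1, 7), (3, 1), (3, 2), (3, 5), (3, 6), (4, 1), (4, 2), (4, 5), (4, 6), (6, 0), (6, 3), (6, 4), (6, 7), (7, 1), (7, 2), (7, 5), (7, 6)]

Answer: no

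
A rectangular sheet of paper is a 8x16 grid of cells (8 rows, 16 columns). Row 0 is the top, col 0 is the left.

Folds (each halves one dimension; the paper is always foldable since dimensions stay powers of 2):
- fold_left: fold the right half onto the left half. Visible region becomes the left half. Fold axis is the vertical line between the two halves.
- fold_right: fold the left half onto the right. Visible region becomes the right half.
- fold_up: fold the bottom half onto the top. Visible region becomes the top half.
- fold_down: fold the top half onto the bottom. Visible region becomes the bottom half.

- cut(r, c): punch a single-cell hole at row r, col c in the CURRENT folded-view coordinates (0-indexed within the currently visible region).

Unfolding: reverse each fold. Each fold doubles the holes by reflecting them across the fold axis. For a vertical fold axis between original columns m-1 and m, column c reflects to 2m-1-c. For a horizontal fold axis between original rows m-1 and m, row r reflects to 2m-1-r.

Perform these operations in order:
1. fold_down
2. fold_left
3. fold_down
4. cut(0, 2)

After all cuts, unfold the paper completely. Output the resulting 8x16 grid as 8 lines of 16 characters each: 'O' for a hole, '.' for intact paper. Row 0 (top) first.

Answer: ................
..O..........O..
..O..........O..
................
................
..O..........O..
..O..........O..
................

Derivation:
Op 1 fold_down: fold axis h@4; visible region now rows[4,8) x cols[0,16) = 4x16
Op 2 fold_left: fold axis v@8; visible region now rows[4,8) x cols[0,8) = 4x8
Op 3 fold_down: fold axis h@6; visible region now rows[6,8) x cols[0,8) = 2x8
Op 4 cut(0, 2): punch at orig (6,2); cuts so far [(6, 2)]; region rows[6,8) x cols[0,8) = 2x8
Unfold 1 (reflect across h@6): 2 holes -> [(5, 2), (6, 2)]
Unfold 2 (reflect across v@8): 4 holes -> [(5, 2), (5, 13), (6, 2), (6, 13)]
Unfold 3 (reflect across h@4): 8 holes -> [(1, 2), (1, 13), (2, 2), (2, 13), (5, 2), (5, 13), (6, 2), (6, 13)]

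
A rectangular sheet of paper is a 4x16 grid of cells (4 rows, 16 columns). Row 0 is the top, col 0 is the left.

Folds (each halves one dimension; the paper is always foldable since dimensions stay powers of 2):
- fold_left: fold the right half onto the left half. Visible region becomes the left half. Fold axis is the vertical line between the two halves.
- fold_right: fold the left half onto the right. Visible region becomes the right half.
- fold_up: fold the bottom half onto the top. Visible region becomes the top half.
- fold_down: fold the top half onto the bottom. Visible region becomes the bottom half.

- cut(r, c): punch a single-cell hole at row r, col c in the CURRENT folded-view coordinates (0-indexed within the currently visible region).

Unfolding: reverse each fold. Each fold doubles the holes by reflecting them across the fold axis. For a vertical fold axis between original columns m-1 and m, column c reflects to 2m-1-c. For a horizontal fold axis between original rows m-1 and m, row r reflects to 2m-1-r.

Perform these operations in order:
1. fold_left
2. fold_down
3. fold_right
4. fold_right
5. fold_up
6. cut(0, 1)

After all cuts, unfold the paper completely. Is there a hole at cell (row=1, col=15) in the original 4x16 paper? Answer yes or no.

Answer: yes

Derivation:
Op 1 fold_left: fold axis v@8; visible region now rows[0,4) x cols[0,8) = 4x8
Op 2 fold_down: fold axis h@2; visible region now rows[2,4) x cols[0,8) = 2x8
Op 3 fold_right: fold axis v@4; visible region now rows[2,4) x cols[4,8) = 2x4
Op 4 fold_right: fold axis v@6; visible region now rows[2,4) x cols[6,8) = 2x2
Op 5 fold_up: fold axis h@3; visible region now rows[2,3) x cols[6,8) = 1x2
Op 6 cut(0, 1): punch at orig (2,7); cuts so far [(2, 7)]; region rows[2,3) x cols[6,8) = 1x2
Unfold 1 (reflect across h@3): 2 holes -> [(2, 7), (3, 7)]
Unfold 2 (reflect across v@6): 4 holes -> [(2, 4), (2, 7), (3, 4), (3, 7)]
Unfold 3 (reflect across v@4): 8 holes -> [(2, 0), (2, 3), (2, 4), (2, 7), (3, 0), (3, 3), (3, 4), (3, 7)]
Unfold 4 (reflect across h@2): 16 holes -> [(0, 0), (0, 3), (0, 4), (0, 7), (1, 0), (1, 3), (1, 4), (1, 7), (2, 0), (2, 3), (2, 4), (2, 7), (3, 0), (3, 3), (3, 4), (3, 7)]
Unfold 5 (reflect across v@8): 32 holes -> [(0, 0), (0, 3), (0, 4), (0, 7), (0, 8), (0, 11), (0, 12), (0, 15), (1, 0), (1, 3), (1, 4), (1, 7), (1, 8), (1, 11), (1, 12), (1, 15), (2, 0), (2, 3), (2, 4), (2, 7), (2, 8), (2, 11), (2, 12), (2, 15), (3, 0), (3, 3), (3, 4), (3, 7), (3, 8), (3, 11), (3, 12), (3, 15)]
Holes: [(0, 0), (0, 3), (0, 4), (0, 7), (0, 8), (0, 11), (0, 12), (0, 15), (1, 0), (1, 3), (1, 4), (1, 7), (1, 8), (1, 11), (1, 12), (1, 15), (2, 0), (2, 3), (2, 4), (2, 7), (2, 8), (2, 11), (2, 12), (2, 15), (3, 0), (3, 3), (3, 4), (3, 7), (3, 8), (3, 11), (3, 12), (3, 15)]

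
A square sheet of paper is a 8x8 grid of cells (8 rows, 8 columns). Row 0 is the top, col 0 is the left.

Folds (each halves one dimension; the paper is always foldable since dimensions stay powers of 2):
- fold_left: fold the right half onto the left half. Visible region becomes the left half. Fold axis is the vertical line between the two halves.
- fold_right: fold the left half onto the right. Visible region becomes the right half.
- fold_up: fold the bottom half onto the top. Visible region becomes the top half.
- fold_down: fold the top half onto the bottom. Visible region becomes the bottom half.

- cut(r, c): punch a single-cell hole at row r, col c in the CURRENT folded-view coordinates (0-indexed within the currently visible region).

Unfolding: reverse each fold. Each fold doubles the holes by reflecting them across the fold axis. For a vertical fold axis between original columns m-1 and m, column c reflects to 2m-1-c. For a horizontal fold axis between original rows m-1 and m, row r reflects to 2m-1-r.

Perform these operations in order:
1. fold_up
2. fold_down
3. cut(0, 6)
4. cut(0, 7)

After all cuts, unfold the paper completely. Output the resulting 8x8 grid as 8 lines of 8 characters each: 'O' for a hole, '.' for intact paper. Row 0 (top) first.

Answer: ........
......OO
......OO
........
........
......OO
......OO
........

Derivation:
Op 1 fold_up: fold axis h@4; visible region now rows[0,4) x cols[0,8) = 4x8
Op 2 fold_down: fold axis h@2; visible region now rows[2,4) x cols[0,8) = 2x8
Op 3 cut(0, 6): punch at orig (2,6); cuts so far [(2, 6)]; region rows[2,4) x cols[0,8) = 2x8
Op 4 cut(0, 7): punch at orig (2,7); cuts so far [(2, 6), (2, 7)]; region rows[2,4) x cols[0,8) = 2x8
Unfold 1 (reflect across h@2): 4 holes -> [(1, 6), (1, 7), (2, 6), (2, 7)]
Unfold 2 (reflect across h@4): 8 holes -> [(1, 6), (1, 7), (2, 6), (2, 7), (5, 6), (5, 7), (6, 6), (6, 7)]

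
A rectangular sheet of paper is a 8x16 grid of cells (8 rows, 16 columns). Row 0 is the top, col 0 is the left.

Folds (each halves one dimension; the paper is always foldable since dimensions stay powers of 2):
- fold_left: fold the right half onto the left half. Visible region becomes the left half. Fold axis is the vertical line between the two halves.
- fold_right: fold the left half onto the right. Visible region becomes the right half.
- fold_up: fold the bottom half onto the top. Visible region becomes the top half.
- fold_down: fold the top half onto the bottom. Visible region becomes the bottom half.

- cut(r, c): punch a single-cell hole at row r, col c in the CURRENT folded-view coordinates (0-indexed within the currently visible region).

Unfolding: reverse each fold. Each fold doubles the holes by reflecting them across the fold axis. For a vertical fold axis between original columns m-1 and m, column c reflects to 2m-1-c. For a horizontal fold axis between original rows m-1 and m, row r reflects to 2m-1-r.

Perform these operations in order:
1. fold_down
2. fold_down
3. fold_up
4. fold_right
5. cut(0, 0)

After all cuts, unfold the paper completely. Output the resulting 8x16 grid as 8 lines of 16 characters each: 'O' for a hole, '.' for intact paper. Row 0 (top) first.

Op 1 fold_down: fold axis h@4; visible region now rows[4,8) x cols[0,16) = 4x16
Op 2 fold_down: fold axis h@6; visible region now rows[6,8) x cols[0,16) = 2x16
Op 3 fold_up: fold axis h@7; visible region now rows[6,7) x cols[0,16) = 1x16
Op 4 fold_right: fold axis v@8; visible region now rows[6,7) x cols[8,16) = 1x8
Op 5 cut(0, 0): punch at orig (6,8); cuts so far [(6, 8)]; region rows[6,7) x cols[8,16) = 1x8
Unfold 1 (reflect across v@8): 2 holes -> [(6, 7), (6, 8)]
Unfold 2 (reflect across h@7): 4 holes -> [(6, 7), (6, 8), (7, 7), (7, 8)]
Unfold 3 (reflect across h@6): 8 holes -> [(4, 7), (4, 8), (5, 7), (5, 8), (6, 7), (6, 8), (7, 7), (7, 8)]
Unfold 4 (reflect across h@4): 16 holes -> [(0, 7), (0, 8), (1, 7), (1, 8), (2, 7), (2, 8), (3, 7), (3, 8), (4, 7), (4, 8), (5, 7), (5, 8), (6, 7), (6, 8), (7, 7), (7, 8)]

Answer: .......OO.......
.......OO.......
.......OO.......
.......OO.......
.......OO.......
.......OO.......
.......OO.......
.......OO.......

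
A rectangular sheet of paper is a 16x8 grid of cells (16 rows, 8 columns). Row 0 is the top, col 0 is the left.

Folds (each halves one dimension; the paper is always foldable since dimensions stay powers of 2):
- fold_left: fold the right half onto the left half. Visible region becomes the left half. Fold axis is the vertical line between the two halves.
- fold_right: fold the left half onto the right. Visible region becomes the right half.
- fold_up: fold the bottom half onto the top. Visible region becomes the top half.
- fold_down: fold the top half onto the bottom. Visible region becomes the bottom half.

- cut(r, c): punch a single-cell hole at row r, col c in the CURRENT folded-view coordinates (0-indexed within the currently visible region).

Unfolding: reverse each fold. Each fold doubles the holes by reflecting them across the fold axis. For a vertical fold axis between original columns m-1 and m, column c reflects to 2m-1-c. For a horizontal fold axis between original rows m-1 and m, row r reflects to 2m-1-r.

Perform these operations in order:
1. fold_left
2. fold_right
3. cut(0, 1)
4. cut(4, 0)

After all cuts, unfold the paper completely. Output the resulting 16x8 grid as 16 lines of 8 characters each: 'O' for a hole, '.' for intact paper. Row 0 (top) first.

Answer: O..OO..O
........
........
........
.OO..OO.
........
........
........
........
........
........
........
........
........
........
........

Derivation:
Op 1 fold_left: fold axis v@4; visible region now rows[0,16) x cols[0,4) = 16x4
Op 2 fold_right: fold axis v@2; visible region now rows[0,16) x cols[2,4) = 16x2
Op 3 cut(0, 1): punch at orig (0,3); cuts so far [(0, 3)]; region rows[0,16) x cols[2,4) = 16x2
Op 4 cut(4, 0): punch at orig (4,2); cuts so far [(0, 3), (4, 2)]; region rows[0,16) x cols[2,4) = 16x2
Unfold 1 (reflect across v@2): 4 holes -> [(0, 0), (0, 3), (4, 1), (4, 2)]
Unfold 2 (reflect across v@4): 8 holes -> [(0, 0), (0, 3), (0, 4), (0, 7), (4, 1), (4, 2), (4, 5), (4, 6)]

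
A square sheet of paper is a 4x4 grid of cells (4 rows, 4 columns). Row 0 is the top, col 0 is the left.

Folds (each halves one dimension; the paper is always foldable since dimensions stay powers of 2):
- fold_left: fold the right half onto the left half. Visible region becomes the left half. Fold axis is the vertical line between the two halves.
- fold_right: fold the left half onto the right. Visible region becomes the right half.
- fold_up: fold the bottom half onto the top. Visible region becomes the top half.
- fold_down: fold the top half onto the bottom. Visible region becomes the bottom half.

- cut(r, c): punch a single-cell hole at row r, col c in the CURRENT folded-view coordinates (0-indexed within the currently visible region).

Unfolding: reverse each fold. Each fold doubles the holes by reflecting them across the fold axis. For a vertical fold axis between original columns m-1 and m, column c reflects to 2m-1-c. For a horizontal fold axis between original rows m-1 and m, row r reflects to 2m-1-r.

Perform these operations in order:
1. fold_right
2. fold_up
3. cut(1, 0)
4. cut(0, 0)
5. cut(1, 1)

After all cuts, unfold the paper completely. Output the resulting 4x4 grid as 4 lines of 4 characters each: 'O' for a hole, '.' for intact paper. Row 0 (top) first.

Op 1 fold_right: fold axis v@2; visible region now rows[0,4) x cols[2,4) = 4x2
Op 2 fold_up: fold axis h@2; visible region now rows[0,2) x cols[2,4) = 2x2
Op 3 cut(1, 0): punch at orig (1,2); cuts so far [(1, 2)]; region rows[0,2) x cols[2,4) = 2x2
Op 4 cut(0, 0): punch at orig (0,2); cuts so far [(0, 2), (1, 2)]; region rows[0,2) x cols[2,4) = 2x2
Op 5 cut(1, 1): punch at orig (1,3); cuts so far [(0, 2), (1, 2), (1, 3)]; region rows[0,2) x cols[2,4) = 2x2
Unfold 1 (reflect across h@2): 6 holes -> [(0, 2), (1, 2), (1, 3), (2, 2), (2, 3), (3, 2)]
Unfold 2 (reflect across v@2): 12 holes -> [(0, 1), (0, 2), (1, 0), (1, 1), (1, 2), (1, 3), (2, 0), (2, 1), (2, 2), (2, 3), (3, 1), (3, 2)]

Answer: .OO.
OOOO
OOOO
.OO.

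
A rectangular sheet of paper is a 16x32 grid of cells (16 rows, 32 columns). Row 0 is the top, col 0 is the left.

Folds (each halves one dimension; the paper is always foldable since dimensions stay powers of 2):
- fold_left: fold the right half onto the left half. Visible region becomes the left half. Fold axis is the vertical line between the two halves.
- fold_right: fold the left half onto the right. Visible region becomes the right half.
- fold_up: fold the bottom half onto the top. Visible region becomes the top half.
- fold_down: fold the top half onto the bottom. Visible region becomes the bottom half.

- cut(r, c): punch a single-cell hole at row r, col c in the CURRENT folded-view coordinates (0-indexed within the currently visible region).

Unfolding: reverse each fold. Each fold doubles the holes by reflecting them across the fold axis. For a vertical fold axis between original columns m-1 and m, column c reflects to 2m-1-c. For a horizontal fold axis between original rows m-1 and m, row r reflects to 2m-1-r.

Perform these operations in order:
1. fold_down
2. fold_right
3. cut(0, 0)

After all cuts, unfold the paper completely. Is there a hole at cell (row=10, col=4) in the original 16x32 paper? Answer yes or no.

Answer: no

Derivation:
Op 1 fold_down: fold axis h@8; visible region now rows[8,16) x cols[0,32) = 8x32
Op 2 fold_right: fold axis v@16; visible region now rows[8,16) x cols[16,32) = 8x16
Op 3 cut(0, 0): punch at orig (8,16); cuts so far [(8, 16)]; region rows[8,16) x cols[16,32) = 8x16
Unfold 1 (reflect across v@16): 2 holes -> [(8, 15), (8, 16)]
Unfold 2 (reflect across h@8): 4 holes -> [(7, 15), (7, 16), (8, 15), (8, 16)]
Holes: [(7, 15), (7, 16), (8, 15), (8, 16)]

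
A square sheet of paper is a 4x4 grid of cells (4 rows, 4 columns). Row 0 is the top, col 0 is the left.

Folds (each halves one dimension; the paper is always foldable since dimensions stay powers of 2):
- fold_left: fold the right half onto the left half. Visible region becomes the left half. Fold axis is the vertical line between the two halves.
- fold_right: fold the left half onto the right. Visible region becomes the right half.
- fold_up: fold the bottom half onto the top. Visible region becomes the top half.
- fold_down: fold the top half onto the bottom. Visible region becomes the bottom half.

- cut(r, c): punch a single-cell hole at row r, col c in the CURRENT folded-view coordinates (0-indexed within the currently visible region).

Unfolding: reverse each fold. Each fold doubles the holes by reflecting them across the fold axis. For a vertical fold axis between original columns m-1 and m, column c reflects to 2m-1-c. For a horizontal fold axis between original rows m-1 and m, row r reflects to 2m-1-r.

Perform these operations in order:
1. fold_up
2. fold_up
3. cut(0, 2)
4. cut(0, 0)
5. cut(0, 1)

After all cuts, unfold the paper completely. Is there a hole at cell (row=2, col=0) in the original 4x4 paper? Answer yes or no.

Op 1 fold_up: fold axis h@2; visible region now rows[0,2) x cols[0,4) = 2x4
Op 2 fold_up: fold axis h@1; visible region now rows[0,1) x cols[0,4) = 1x4
Op 3 cut(0, 2): punch at orig (0,2); cuts so far [(0, 2)]; region rows[0,1) x cols[0,4) = 1x4
Op 4 cut(0, 0): punch at orig (0,0); cuts so far [(0, 0), (0, 2)]; region rows[0,1) x cols[0,4) = 1x4
Op 5 cut(0, 1): punch at orig (0,1); cuts so far [(0, 0), (0, 1), (0, 2)]; region rows[0,1) x cols[0,4) = 1x4
Unfold 1 (reflect across h@1): 6 holes -> [(0, 0), (0, 1), (0, 2), (1, 0), (1, 1), (1, 2)]
Unfold 2 (reflect across h@2): 12 holes -> [(0, 0), (0, 1), (0, 2), (1, 0), (1, 1), (1, 2), (2, 0), (2, 1), (2, 2), (3, 0), (3, 1), (3, 2)]
Holes: [(0, 0), (0, 1), (0, 2), (1, 0), (1, 1), (1, 2), (2, 0), (2, 1), (2, 2), (3, 0), (3, 1), (3, 2)]

Answer: yes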